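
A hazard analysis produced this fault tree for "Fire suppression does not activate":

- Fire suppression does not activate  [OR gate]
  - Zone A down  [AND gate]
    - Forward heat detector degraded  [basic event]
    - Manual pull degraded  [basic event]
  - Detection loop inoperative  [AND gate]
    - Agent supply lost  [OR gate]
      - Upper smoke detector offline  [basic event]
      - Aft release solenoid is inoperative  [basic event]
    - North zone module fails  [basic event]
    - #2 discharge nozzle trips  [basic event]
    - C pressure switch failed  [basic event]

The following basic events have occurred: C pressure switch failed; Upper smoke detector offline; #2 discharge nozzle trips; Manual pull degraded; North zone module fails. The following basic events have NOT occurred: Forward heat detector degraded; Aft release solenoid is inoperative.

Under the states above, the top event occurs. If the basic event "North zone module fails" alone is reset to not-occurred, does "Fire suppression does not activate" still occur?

Counterfactual: set "North zone module fails" to not occurred.
Zone A down [AND]: Forward heat detector degraded=not, Manual pull degraded=occurs → not all inputs occur → does not occur.
Agent supply lost [OR]: Upper smoke detector offline=occurs, Aft release solenoid is inoperative=not → at least one input occurs → occurs.
Detection loop inoperative [AND]: Agent supply lost=occurs, North zone module fails=not, #2 discharge nozzle trips=occurs, C pressure switch failed=occurs → not all inputs occur → does not occur.
Fire suppression does not activate [OR]: Zone A down=not, Detection loop inoperative=not → no input occurs → does not occur.

No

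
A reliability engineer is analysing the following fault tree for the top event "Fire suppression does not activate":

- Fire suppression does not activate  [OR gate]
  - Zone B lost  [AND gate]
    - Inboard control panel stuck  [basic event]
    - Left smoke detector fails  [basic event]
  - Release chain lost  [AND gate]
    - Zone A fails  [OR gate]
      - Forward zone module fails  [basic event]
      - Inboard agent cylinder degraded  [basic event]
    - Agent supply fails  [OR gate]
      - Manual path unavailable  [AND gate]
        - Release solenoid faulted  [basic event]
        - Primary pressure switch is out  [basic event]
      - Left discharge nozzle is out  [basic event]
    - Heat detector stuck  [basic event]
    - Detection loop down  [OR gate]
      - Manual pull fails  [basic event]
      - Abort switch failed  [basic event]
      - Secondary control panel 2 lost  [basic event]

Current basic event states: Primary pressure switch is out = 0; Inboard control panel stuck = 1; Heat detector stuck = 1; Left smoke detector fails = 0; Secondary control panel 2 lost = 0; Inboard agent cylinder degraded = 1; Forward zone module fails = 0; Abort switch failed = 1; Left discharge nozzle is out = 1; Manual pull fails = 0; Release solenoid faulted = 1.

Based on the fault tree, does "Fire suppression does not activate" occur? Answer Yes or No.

Yes

Zone B lost [AND]: Inboard control panel stuck=occurs, Left smoke detector fails=not → not all inputs occur → does not occur.
Zone A fails [OR]: Forward zone module fails=not, Inboard agent cylinder degraded=occurs → at least one input occurs → occurs.
Manual path unavailable [AND]: Release solenoid faulted=occurs, Primary pressure switch is out=not → not all inputs occur → does not occur.
Agent supply fails [OR]: Manual path unavailable=not, Left discharge nozzle is out=occurs → at least one input occurs → occurs.
Detection loop down [OR]: Manual pull fails=not, Abort switch failed=occurs, Secondary control panel 2 lost=not → at least one input occurs → occurs.
Release chain lost [AND]: Zone A fails=occurs, Agent supply fails=occurs, Heat detector stuck=occurs, Detection loop down=occurs → all inputs occur → occurs.
Fire suppression does not activate [OR]: Zone B lost=not, Release chain lost=occurs → at least one input occurs → occurs.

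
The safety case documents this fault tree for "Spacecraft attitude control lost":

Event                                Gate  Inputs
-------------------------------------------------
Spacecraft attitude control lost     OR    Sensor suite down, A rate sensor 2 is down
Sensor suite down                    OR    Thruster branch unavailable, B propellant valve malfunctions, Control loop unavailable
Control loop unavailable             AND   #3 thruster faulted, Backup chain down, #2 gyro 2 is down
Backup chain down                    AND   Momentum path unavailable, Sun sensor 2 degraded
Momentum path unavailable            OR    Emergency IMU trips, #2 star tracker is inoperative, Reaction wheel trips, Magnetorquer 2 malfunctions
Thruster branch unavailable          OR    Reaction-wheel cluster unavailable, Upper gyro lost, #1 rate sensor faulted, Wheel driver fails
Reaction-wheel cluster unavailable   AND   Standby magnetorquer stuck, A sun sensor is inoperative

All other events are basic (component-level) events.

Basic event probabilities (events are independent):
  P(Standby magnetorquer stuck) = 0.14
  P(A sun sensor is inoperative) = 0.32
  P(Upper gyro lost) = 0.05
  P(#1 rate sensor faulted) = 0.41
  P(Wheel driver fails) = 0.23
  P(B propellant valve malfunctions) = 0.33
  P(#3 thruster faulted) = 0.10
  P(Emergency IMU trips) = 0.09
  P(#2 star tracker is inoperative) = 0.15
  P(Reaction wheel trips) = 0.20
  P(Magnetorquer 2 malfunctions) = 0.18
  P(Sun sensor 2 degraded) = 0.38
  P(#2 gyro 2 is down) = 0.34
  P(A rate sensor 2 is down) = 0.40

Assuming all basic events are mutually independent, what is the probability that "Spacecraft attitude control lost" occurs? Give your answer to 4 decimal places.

0.8353

P(Reaction-wheel cluster unavailable) [AND] = 0.14 × 0.32 = 0.044800
P(Thruster branch unavailable) [OR] = 1 − (1−0.044800) × (1−0.05) × (1−0.41) × (1−0.23) = 0.587750
P(Momentum path unavailable) [OR] = 1 − (1−0.09) × (1−0.15) × (1−0.20) × (1−0.18) = 0.492584
P(Backup chain down) [AND] = 0.492584 × 0.38 = 0.187182
P(Control loop unavailable) [AND] = 0.10 × 0.187182 × 0.34 = 0.006364
P(Sensor suite down) [OR] = 1 − (1−0.587750) × (1−0.33) × (1−0.006364) = 0.725550
P(Spacecraft attitude control lost) [OR] = 1 − (1−0.725550) × (1−0.40) = 0.835330
Rounded to 4 decimal places: P(Spacecraft attitude control lost) ≈ 0.8353.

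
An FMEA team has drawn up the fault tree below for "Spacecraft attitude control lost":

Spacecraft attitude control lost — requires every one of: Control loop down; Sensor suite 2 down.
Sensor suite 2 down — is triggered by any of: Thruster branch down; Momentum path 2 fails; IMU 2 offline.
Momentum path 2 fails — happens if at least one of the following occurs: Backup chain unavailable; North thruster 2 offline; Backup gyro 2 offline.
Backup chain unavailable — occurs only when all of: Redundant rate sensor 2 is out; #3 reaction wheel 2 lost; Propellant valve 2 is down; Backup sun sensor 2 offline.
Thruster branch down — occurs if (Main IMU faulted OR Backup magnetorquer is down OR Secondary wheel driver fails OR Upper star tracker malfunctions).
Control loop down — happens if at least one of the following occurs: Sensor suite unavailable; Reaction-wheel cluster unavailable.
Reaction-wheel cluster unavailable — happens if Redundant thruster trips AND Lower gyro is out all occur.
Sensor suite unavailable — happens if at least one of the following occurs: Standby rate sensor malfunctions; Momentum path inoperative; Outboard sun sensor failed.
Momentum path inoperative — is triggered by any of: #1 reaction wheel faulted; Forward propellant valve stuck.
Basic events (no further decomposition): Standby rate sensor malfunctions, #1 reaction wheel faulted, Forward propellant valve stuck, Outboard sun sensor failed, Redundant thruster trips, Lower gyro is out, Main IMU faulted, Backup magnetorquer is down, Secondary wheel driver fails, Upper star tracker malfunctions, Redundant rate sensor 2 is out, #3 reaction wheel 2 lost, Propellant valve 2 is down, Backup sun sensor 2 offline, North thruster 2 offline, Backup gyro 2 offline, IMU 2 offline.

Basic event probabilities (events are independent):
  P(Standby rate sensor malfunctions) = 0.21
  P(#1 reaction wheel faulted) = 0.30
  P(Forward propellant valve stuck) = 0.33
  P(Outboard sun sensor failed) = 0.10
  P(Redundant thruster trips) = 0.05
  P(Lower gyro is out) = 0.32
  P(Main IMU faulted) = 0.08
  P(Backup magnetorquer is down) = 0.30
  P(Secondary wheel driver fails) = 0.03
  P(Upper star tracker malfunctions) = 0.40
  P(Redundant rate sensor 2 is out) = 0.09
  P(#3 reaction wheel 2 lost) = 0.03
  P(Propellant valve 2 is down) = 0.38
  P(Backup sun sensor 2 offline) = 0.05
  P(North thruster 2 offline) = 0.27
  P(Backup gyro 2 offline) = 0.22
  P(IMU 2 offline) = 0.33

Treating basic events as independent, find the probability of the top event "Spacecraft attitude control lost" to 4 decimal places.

P(Momentum path inoperative) [OR] = 1 − (1−0.30) × (1−0.33) = 0.531000
P(Sensor suite unavailable) [OR] = 1 − (1−0.21) × (1−0.531000) × (1−0.10) = 0.666541
P(Reaction-wheel cluster unavailable) [AND] = 0.05 × 0.32 = 0.016000
P(Control loop down) [OR] = 1 − (1−0.666541) × (1−0.016000) = 0.671876
P(Thruster branch down) [OR] = 1 − (1−0.08) × (1−0.30) × (1−0.03) × (1−0.40) = 0.625192
P(Backup chain unavailable) [AND] = 0.09 × 0.03 × 0.38 × 0.05 = 0.000051
P(Momentum path 2 fails) [OR] = 1 − (1−0.000051) × (1−0.27) × (1−0.22) = 0.430629
P(Sensor suite 2 down) [OR] = 1 − (1−0.625192) × (1−0.430629) × (1−0.33) = 0.857019
P(Spacecraft attitude control lost) [AND] = 0.671876 × 0.857019 = 0.575810
Rounded to 4 decimal places: P(Spacecraft attitude control lost) ≈ 0.5758.

0.5758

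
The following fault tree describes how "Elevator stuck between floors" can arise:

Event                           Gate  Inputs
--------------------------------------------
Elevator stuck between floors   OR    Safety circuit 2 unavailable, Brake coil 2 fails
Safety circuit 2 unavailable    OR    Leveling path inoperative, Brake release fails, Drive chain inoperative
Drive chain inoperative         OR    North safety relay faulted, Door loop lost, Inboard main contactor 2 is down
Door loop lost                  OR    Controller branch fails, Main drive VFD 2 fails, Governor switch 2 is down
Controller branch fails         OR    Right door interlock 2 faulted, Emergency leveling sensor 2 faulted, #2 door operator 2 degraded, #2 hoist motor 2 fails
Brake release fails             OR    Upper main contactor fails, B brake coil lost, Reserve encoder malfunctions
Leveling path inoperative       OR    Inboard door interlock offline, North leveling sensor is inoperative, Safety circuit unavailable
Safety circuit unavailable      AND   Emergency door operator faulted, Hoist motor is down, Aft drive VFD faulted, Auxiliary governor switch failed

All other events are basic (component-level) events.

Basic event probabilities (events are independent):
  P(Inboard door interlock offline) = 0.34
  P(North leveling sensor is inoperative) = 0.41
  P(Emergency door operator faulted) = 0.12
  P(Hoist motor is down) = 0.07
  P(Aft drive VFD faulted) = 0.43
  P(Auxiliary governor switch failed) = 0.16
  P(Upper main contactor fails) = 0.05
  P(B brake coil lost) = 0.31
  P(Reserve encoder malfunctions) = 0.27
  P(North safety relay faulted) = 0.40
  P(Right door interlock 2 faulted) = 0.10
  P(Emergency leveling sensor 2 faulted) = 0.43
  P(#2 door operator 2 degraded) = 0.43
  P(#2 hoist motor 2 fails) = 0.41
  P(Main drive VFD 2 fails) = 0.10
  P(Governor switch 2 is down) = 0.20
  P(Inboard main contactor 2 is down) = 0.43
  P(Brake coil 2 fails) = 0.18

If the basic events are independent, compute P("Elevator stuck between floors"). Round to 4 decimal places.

P(Safety circuit unavailable) [AND] = 0.12 × 0.07 × 0.43 × 0.16 = 0.000578
P(Leveling path inoperative) [OR] = 1 − (1−0.34) × (1−0.41) × (1−0.000578) = 0.610825
P(Brake release fails) [OR] = 1 − (1−0.05) × (1−0.31) × (1−0.27) = 0.521485
P(Controller branch fails) [OR] = 1 − (1−0.10) × (1−0.43) × (1−0.43) × (1−0.41) = 0.827478
P(Door loop lost) [OR] = 1 − (1−0.827478) × (1−0.10) × (1−0.20) = 0.875784
P(Drive chain inoperative) [OR] = 1 − (1−0.40) × (1−0.875784) × (1−0.43) = 0.957518
P(Safety circuit 2 unavailable) [OR] = 1 − (1−0.610825) × (1−0.521485) × (1−0.957518) = 0.992089
P(Elevator stuck between floors) [OR] = 1 − (1−0.992089) × (1−0.18) = 0.993513
Rounded to 4 decimal places: P(Elevator stuck between floors) ≈ 0.9935.

0.9935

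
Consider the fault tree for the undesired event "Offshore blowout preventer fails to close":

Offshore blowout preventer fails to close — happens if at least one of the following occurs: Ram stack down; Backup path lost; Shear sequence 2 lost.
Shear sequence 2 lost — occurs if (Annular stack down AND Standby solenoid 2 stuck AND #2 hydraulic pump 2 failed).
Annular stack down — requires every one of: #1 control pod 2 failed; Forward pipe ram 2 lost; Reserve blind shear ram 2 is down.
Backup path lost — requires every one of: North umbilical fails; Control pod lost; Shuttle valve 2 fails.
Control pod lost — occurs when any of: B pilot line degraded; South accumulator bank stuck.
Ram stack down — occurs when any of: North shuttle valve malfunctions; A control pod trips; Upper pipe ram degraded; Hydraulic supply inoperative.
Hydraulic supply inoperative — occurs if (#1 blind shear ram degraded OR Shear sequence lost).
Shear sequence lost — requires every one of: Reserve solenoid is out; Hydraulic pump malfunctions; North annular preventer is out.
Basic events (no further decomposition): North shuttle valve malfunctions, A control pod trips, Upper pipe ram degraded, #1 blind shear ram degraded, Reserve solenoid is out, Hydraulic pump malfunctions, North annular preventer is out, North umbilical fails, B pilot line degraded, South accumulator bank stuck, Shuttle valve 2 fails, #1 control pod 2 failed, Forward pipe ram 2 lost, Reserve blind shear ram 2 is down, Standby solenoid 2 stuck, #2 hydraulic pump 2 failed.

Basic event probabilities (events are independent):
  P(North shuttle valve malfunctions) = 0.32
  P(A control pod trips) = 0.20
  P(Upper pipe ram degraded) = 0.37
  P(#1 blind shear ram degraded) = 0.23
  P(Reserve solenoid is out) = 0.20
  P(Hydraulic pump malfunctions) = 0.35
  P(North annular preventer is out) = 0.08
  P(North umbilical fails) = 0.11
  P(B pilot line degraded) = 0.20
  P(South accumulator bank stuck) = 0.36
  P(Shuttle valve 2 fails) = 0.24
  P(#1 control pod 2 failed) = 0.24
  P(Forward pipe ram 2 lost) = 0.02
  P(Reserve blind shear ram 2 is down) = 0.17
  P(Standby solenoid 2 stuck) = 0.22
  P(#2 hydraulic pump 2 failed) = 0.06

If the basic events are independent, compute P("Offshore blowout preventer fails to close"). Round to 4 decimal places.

0.7410

P(Shear sequence lost) [AND] = 0.20 × 0.35 × 0.08 = 0.005600
P(Hydraulic supply inoperative) [OR] = 1 − (1−0.23) × (1−0.005600) = 0.234312
P(Ram stack down) [OR] = 1 − (1−0.32) × (1−0.20) × (1−0.37) × (1−0.234312) = 0.737583
P(Control pod lost) [OR] = 1 − (1−0.20) × (1−0.36) = 0.488000
P(Backup path lost) [AND] = 0.11 × 0.488000 × 0.24 = 0.012883
P(Annular stack down) [AND] = 0.24 × 0.02 × 0.17 = 0.000816
P(Shear sequence 2 lost) [AND] = 0.000816 × 0.22 × 0.06 = 0.000011
P(Offshore blowout preventer fails to close) [OR] = 1 − (1−0.737583) × (1−0.012883) × (1−0.000011) = 0.740967
Rounded to 4 decimal places: P(Offshore blowout preventer fails to close) ≈ 0.7410.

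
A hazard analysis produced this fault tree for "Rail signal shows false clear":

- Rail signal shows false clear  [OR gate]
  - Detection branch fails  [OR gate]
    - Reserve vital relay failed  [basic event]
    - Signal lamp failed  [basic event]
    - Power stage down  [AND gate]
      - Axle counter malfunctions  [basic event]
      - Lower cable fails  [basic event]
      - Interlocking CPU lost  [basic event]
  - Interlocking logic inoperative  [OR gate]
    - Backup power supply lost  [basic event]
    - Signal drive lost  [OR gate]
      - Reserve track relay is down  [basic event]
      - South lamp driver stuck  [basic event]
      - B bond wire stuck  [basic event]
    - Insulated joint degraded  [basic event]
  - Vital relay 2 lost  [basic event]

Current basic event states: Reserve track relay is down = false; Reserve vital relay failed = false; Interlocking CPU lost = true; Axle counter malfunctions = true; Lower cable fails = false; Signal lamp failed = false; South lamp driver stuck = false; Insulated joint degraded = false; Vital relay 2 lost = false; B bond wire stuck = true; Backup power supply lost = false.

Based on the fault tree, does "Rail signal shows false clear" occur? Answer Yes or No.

Power stage down [AND]: Axle counter malfunctions=occurs, Lower cable fails=not, Interlocking CPU lost=occurs → not all inputs occur → does not occur.
Detection branch fails [OR]: Reserve vital relay failed=not, Signal lamp failed=not, Power stage down=not → no input occurs → does not occur.
Signal drive lost [OR]: Reserve track relay is down=not, South lamp driver stuck=not, B bond wire stuck=occurs → at least one input occurs → occurs.
Interlocking logic inoperative [OR]: Backup power supply lost=not, Signal drive lost=occurs, Insulated joint degraded=not → at least one input occurs → occurs.
Rail signal shows false clear [OR]: Detection branch fails=not, Interlocking logic inoperative=occurs, Vital relay 2 lost=not → at least one input occurs → occurs.

Yes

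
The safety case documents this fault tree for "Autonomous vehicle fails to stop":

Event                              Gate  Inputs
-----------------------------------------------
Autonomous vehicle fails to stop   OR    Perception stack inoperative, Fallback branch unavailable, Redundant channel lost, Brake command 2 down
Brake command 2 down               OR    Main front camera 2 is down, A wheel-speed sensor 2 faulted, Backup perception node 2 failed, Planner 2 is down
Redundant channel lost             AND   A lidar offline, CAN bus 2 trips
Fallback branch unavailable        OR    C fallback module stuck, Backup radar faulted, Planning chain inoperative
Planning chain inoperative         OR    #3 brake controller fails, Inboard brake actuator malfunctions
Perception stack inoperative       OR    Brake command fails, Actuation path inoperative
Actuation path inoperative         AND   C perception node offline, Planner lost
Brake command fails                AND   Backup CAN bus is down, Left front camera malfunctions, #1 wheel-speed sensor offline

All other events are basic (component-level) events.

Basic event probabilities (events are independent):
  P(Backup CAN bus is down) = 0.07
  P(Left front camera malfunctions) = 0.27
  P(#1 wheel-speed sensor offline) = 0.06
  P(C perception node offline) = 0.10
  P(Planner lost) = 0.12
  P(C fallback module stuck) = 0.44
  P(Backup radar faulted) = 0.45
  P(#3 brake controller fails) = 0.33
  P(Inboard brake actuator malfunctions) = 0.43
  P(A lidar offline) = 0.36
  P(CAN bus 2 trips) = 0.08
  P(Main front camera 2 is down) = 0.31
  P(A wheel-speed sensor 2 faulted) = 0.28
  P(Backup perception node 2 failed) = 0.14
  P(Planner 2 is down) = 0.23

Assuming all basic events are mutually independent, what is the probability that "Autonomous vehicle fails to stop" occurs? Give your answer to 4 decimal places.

P(Brake command fails) [AND] = 0.07 × 0.27 × 0.06 = 0.001134
P(Actuation path inoperative) [AND] = 0.10 × 0.12 = 0.012000
P(Perception stack inoperative) [OR] = 1 − (1−0.001134) × (1−0.012000) = 0.013120
P(Planning chain inoperative) [OR] = 1 − (1−0.33) × (1−0.43) = 0.618100
P(Fallback branch unavailable) [OR] = 1 − (1−0.44) × (1−0.45) × (1−0.618100) = 0.882375
P(Redundant channel lost) [AND] = 0.36 × 0.08 = 0.028800
P(Brake command 2 down) [OR] = 1 − (1−0.31) × (1−0.28) × (1−0.14) × (1−0.23) = 0.671019
P(Autonomous vehicle fails to stop) [OR] = 1 − (1−0.013120) × (1−0.882375) × (1−0.028800) × (1−0.671019) = 0.962911
Rounded to 4 decimal places: P(Autonomous vehicle fails to stop) ≈ 0.9629.

0.9629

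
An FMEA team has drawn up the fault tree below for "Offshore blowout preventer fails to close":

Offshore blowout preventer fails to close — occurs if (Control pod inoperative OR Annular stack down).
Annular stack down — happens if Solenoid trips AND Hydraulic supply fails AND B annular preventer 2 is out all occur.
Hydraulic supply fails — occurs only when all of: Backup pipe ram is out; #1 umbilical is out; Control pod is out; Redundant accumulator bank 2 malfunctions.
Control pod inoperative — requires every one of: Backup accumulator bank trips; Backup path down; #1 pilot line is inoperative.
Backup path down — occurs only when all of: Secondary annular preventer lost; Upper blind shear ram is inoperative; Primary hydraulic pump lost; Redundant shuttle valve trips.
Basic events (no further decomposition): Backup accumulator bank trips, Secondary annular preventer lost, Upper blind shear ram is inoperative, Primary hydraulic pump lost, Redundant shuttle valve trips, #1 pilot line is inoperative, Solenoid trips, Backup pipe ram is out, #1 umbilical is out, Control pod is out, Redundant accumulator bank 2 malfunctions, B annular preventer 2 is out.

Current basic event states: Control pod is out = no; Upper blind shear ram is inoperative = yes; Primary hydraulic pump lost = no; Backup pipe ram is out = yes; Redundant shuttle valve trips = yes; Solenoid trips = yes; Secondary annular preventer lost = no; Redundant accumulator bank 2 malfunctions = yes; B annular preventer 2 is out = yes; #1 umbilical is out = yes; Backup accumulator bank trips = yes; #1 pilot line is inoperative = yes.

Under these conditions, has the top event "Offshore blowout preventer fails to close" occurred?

No

Backup path down [AND]: Secondary annular preventer lost=not, Upper blind shear ram is inoperative=occurs, Primary hydraulic pump lost=not, Redundant shuttle valve trips=occurs → not all inputs occur → does not occur.
Control pod inoperative [AND]: Backup accumulator bank trips=occurs, Backup path down=not, #1 pilot line is inoperative=occurs → not all inputs occur → does not occur.
Hydraulic supply fails [AND]: Backup pipe ram is out=occurs, #1 umbilical is out=occurs, Control pod is out=not, Redundant accumulator bank 2 malfunctions=occurs → not all inputs occur → does not occur.
Annular stack down [AND]: Solenoid trips=occurs, Hydraulic supply fails=not, B annular preventer 2 is out=occurs → not all inputs occur → does not occur.
Offshore blowout preventer fails to close [OR]: Control pod inoperative=not, Annular stack down=not → no input occurs → does not occur.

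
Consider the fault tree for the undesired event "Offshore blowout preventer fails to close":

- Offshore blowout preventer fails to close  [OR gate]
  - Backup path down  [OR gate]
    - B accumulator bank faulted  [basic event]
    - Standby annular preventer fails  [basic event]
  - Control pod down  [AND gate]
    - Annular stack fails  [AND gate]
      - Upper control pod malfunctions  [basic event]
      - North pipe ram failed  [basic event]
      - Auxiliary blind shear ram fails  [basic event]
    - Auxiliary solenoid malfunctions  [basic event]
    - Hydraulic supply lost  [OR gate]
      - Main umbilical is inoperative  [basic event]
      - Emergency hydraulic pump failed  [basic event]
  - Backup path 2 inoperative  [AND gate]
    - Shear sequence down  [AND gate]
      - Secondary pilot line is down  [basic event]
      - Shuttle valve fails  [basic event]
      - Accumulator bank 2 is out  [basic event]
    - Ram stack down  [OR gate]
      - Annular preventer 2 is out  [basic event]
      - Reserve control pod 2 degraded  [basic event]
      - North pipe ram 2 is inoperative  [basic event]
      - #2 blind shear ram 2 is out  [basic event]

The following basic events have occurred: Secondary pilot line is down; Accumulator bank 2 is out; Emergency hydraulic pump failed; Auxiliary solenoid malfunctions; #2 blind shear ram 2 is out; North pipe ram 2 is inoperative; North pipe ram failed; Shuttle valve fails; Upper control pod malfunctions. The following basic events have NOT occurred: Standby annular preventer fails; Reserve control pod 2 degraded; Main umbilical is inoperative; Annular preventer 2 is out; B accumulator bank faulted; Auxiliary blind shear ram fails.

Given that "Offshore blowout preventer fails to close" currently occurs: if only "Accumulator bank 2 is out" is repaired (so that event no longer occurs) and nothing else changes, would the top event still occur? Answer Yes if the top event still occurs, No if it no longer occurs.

Counterfactual: set "Accumulator bank 2 is out" to not occurred.
Backup path down [OR]: B accumulator bank faulted=not, Standby annular preventer fails=not → no input occurs → does not occur.
Annular stack fails [AND]: Upper control pod malfunctions=occurs, North pipe ram failed=occurs, Auxiliary blind shear ram fails=not → not all inputs occur → does not occur.
Hydraulic supply lost [OR]: Main umbilical is inoperative=not, Emergency hydraulic pump failed=occurs → at least one input occurs → occurs.
Control pod down [AND]: Annular stack fails=not, Auxiliary solenoid malfunctions=occurs, Hydraulic supply lost=occurs → not all inputs occur → does not occur.
Shear sequence down [AND]: Secondary pilot line is down=occurs, Shuttle valve fails=occurs, Accumulator bank 2 is out=not → not all inputs occur → does not occur.
Ram stack down [OR]: Annular preventer 2 is out=not, Reserve control pod 2 degraded=not, North pipe ram 2 is inoperative=occurs, #2 blind shear ram 2 is out=occurs → at least one input occurs → occurs.
Backup path 2 inoperative [AND]: Shear sequence down=not, Ram stack down=occurs → not all inputs occur → does not occur.
Offshore blowout preventer fails to close [OR]: Backup path down=not, Control pod down=not, Backup path 2 inoperative=not → no input occurs → does not occur.

No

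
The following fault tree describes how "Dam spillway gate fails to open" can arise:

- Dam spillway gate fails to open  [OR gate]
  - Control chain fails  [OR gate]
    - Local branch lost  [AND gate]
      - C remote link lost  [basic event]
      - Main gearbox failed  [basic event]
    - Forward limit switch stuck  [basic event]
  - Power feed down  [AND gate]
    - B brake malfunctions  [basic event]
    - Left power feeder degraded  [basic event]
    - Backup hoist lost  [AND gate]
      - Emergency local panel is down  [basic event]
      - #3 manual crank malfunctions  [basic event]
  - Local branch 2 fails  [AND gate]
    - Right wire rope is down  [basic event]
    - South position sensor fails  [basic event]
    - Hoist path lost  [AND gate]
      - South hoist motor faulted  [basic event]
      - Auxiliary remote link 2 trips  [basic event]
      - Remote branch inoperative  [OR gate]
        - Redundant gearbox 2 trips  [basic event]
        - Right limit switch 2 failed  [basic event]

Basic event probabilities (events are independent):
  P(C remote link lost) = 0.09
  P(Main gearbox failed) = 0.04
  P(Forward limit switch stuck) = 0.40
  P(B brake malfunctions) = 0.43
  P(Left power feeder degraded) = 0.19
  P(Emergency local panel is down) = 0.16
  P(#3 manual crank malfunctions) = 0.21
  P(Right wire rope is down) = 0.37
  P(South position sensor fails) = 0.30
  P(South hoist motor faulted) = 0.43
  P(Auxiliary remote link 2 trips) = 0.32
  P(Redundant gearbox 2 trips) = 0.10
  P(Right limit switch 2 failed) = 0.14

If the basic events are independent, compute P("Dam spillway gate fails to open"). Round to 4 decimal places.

0.4059

P(Local branch lost) [AND] = 0.09 × 0.04 = 0.003600
P(Control chain fails) [OR] = 1 − (1−0.003600) × (1−0.40) = 0.402160
P(Backup hoist lost) [AND] = 0.16 × 0.21 = 0.033600
P(Power feed down) [AND] = 0.43 × 0.19 × 0.033600 = 0.002745
P(Remote branch inoperative) [OR] = 1 − (1−0.10) × (1−0.14) = 0.226000
P(Hoist path lost) [AND] = 0.43 × 0.32 × 0.226000 = 0.031098
P(Local branch 2 fails) [AND] = 0.37 × 0.30 × 0.031098 = 0.003452
P(Dam spillway gate fails to open) [OR] = 1 − (1−0.402160) × (1−0.002745) × (1−0.003452) = 0.405859
Rounded to 4 decimal places: P(Dam spillway gate fails to open) ≈ 0.4059.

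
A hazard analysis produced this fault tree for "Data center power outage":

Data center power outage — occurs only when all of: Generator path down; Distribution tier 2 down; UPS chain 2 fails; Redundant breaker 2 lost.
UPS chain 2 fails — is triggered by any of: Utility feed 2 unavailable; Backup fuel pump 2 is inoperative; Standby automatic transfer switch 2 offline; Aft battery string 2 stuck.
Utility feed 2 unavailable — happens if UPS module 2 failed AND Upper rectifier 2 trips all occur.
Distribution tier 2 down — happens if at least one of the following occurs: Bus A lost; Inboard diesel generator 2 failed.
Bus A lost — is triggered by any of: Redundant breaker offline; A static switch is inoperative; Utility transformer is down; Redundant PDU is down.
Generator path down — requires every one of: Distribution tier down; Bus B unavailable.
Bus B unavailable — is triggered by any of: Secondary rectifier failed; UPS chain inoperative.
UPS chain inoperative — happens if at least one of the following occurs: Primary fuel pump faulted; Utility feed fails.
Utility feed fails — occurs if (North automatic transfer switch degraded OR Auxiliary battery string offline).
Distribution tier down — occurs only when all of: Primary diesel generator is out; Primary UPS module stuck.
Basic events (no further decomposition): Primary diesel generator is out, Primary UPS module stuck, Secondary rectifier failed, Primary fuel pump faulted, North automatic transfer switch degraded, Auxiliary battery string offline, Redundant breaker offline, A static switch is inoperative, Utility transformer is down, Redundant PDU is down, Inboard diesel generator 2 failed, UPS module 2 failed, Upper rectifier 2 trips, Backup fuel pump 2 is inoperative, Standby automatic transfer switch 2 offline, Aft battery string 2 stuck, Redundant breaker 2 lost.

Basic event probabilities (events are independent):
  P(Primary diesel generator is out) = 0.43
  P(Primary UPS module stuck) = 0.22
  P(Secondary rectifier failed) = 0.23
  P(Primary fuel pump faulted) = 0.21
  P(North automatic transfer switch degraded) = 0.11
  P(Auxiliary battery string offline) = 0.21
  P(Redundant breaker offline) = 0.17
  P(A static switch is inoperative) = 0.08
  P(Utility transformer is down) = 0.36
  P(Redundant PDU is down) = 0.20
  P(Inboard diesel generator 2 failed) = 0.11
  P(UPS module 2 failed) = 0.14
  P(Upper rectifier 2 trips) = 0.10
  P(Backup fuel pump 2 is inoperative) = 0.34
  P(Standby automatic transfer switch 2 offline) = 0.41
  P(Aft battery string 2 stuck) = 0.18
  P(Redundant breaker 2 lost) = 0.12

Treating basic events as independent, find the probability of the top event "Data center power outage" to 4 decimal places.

0.0029

P(Distribution tier down) [AND] = 0.43 × 0.22 = 0.094600
P(Utility feed fails) [OR] = 1 − (1−0.11) × (1−0.21) = 0.296900
P(UPS chain inoperative) [OR] = 1 − (1−0.21) × (1−0.296900) = 0.444551
P(Bus B unavailable) [OR] = 1 − (1−0.23) × (1−0.444551) = 0.572304
P(Generator path down) [AND] = 0.094600 × 0.572304 = 0.054140
P(Bus A lost) [OR] = 1 − (1−0.17) × (1−0.08) × (1−0.36) × (1−0.20) = 0.609037
P(Distribution tier 2 down) [OR] = 1 − (1−0.609037) × (1−0.11) = 0.652043
P(Utility feed 2 unavailable) [AND] = 0.14 × 0.10 = 0.014000
P(UPS chain 2 fails) [OR] = 1 − (1−0.014000) × (1−0.34) × (1−0.41) × (1−0.18) = 0.685162
P(Data center power outage) [AND] = 0.054140 × 0.652043 × 0.685162 × 0.12 = 0.002902
Rounded to 4 decimal places: P(Data center power outage) ≈ 0.0029.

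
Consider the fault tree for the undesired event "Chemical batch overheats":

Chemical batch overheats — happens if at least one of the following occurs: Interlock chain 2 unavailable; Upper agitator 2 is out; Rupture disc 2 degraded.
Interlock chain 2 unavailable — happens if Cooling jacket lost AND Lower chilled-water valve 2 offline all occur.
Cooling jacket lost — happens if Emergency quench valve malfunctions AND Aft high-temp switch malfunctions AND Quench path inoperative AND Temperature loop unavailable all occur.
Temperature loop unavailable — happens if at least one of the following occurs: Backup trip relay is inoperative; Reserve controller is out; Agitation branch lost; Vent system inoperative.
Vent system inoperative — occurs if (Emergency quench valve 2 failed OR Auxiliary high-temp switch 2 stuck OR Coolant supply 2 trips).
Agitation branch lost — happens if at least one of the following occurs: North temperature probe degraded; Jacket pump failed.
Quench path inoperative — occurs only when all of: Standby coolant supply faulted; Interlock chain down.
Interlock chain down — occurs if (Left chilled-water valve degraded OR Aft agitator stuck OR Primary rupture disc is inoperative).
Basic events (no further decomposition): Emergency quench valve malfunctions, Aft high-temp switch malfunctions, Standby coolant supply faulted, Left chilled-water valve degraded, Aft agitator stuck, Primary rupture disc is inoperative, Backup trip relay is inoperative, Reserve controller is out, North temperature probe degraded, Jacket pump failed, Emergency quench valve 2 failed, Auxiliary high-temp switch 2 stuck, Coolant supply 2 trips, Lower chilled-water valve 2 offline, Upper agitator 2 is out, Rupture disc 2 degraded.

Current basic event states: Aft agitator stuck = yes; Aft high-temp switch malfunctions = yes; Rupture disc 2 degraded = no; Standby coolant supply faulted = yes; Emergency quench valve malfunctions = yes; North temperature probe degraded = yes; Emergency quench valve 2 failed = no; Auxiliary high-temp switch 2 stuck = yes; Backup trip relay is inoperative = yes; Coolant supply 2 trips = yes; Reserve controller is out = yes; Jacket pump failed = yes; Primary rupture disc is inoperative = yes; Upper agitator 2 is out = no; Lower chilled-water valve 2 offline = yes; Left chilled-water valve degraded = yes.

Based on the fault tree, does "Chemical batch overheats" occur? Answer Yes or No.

Interlock chain down [OR]: Left chilled-water valve degraded=occurs, Aft agitator stuck=occurs, Primary rupture disc is inoperative=occurs → at least one input occurs → occurs.
Quench path inoperative [AND]: Standby coolant supply faulted=occurs, Interlock chain down=occurs → all inputs occur → occurs.
Agitation branch lost [OR]: North temperature probe degraded=occurs, Jacket pump failed=occurs → at least one input occurs → occurs.
Vent system inoperative [OR]: Emergency quench valve 2 failed=not, Auxiliary high-temp switch 2 stuck=occurs, Coolant supply 2 trips=occurs → at least one input occurs → occurs.
Temperature loop unavailable [OR]: Backup trip relay is inoperative=occurs, Reserve controller is out=occurs, Agitation branch lost=occurs, Vent system inoperative=occurs → at least one input occurs → occurs.
Cooling jacket lost [AND]: Emergency quench valve malfunctions=occurs, Aft high-temp switch malfunctions=occurs, Quench path inoperative=occurs, Temperature loop unavailable=occurs → all inputs occur → occurs.
Interlock chain 2 unavailable [AND]: Cooling jacket lost=occurs, Lower chilled-water valve 2 offline=occurs → all inputs occur → occurs.
Chemical batch overheats [OR]: Interlock chain 2 unavailable=occurs, Upper agitator 2 is out=not, Rupture disc 2 degraded=not → at least one input occurs → occurs.

Yes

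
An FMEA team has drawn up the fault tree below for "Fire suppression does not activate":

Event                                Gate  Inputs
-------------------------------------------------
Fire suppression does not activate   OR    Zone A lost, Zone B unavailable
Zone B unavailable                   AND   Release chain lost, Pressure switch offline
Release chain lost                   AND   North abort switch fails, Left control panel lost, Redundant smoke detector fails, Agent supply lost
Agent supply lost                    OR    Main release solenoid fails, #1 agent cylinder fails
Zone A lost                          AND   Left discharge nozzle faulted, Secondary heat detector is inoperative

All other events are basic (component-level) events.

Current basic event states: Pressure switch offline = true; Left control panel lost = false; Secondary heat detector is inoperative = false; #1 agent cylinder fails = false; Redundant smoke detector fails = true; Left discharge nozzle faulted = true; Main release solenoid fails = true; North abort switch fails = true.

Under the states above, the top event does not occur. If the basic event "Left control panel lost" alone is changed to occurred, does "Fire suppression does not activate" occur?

Counterfactual: set "Left control panel lost" to occurred.
Zone A lost [AND]: Left discharge nozzle faulted=occurs, Secondary heat detector is inoperative=not → not all inputs occur → does not occur.
Agent supply lost [OR]: Main release solenoid fails=occurs, #1 agent cylinder fails=not → at least one input occurs → occurs.
Release chain lost [AND]: North abort switch fails=occurs, Left control panel lost=occurs, Redundant smoke detector fails=occurs, Agent supply lost=occurs → all inputs occur → occurs.
Zone B unavailable [AND]: Release chain lost=occurs, Pressure switch offline=occurs → all inputs occur → occurs.
Fire suppression does not activate [OR]: Zone A lost=not, Zone B unavailable=occurs → at least one input occurs → occurs.

Yes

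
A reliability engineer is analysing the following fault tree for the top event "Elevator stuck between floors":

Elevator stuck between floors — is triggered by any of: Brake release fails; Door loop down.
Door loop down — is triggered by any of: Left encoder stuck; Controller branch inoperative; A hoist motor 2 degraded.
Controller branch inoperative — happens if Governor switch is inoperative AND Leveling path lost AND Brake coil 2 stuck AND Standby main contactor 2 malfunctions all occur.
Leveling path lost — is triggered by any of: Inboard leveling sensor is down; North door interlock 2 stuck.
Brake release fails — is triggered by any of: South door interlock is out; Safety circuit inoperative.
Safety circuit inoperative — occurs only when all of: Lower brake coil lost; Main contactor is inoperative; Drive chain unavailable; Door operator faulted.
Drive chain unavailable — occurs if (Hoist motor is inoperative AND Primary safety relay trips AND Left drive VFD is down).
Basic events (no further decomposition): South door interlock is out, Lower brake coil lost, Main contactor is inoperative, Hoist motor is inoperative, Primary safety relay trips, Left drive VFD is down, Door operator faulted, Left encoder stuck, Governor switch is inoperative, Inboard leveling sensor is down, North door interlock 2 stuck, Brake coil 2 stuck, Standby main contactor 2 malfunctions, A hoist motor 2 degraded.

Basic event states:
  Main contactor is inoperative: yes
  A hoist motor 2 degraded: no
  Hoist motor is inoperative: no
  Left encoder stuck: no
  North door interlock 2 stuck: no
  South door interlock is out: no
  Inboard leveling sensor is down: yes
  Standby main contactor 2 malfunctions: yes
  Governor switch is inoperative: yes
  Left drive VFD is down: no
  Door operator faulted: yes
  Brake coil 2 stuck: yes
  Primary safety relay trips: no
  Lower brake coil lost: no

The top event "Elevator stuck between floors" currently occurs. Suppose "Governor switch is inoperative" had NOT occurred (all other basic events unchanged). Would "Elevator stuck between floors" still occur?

Counterfactual: set "Governor switch is inoperative" to not occurred.
Drive chain unavailable [AND]: Hoist motor is inoperative=not, Primary safety relay trips=not, Left drive VFD is down=not → not all inputs occur → does not occur.
Safety circuit inoperative [AND]: Lower brake coil lost=not, Main contactor is inoperative=occurs, Drive chain unavailable=not, Door operator faulted=occurs → not all inputs occur → does not occur.
Brake release fails [OR]: South door interlock is out=not, Safety circuit inoperative=not → no input occurs → does not occur.
Leveling path lost [OR]: Inboard leveling sensor is down=occurs, North door interlock 2 stuck=not → at least one input occurs → occurs.
Controller branch inoperative [AND]: Governor switch is inoperative=not, Leveling path lost=occurs, Brake coil 2 stuck=occurs, Standby main contactor 2 malfunctions=occurs → not all inputs occur → does not occur.
Door loop down [OR]: Left encoder stuck=not, Controller branch inoperative=not, A hoist motor 2 degraded=not → no input occurs → does not occur.
Elevator stuck between floors [OR]: Brake release fails=not, Door loop down=not → no input occurs → does not occur.

No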